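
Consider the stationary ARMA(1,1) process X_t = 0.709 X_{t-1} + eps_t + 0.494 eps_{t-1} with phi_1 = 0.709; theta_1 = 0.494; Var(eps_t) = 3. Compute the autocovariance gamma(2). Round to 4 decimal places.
\gamma(2) = 6.9472

Multiply the model equation by X_{t-k} and take expectations. With theta_0 = psi_0 = 1 and psi_j the MA(infinity) weights, this gives
  gamma(k) - sum_i phi_i gamma(k-i) = c_k,
  c_k = sigma^2 * sum_{j=k..q} theta_j psi_{j-k}   (c_k = 0 for k > q),
using gamma(-m) = gamma(m).
psi-weights needed (psi_j = theta_j + sum_i phi_i psi_{j-i}):
  psi_1 = theta_1 + phi_1 = 0.494 + (0.709) = 1.203
Right-hand sides:
  c_0 = sigma^2 (1 + theta_1 psi_1) = 3 * (1 + (0.494)(1.203)) = 3 * 1.594282 = 4.782846
  c_1 = sigma^2 theta_1 = 3 * (0.494) = 1.482
  c_2 = 0
Equations for k = 0 and k = 1 (AR order 1):
  gamma(0) = phi_1 gamma(1) + c_0
  gamma(1) = phi_1 gamma(0) + c_1
Substituting the second into the first: gamma(0) (1 - phi_1^2) = c_0 + phi_1 c_1, so
  gamma(0) = (c_0 + phi_1 c_1) / (1 - phi_1^2) = (4.782846 + (0.709)(1.482)) / (1 - (0.709)^2) = 5.833584 / 0.497319 = 11.730065.
  gamma(1) = phi_1 gamma(0) + c_1 = (0.709)(11.730065) + (1.482) = 9.798616.
For k = 2 (> q): gamma(2) = phi_1 gamma(1) = (0.709)(9.798616) = 6.947219.
Therefore gamma(2) = 6.9472 (to 4 decimal places).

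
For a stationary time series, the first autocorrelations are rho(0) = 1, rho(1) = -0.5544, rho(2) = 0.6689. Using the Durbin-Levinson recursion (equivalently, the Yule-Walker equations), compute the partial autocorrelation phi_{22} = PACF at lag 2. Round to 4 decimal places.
\phi_{22} = 0.5220

The PACF at lag k is phi_{kk}, the last component of the solution
to the Yule-Walker system G_k phi = r_k where
  (G_k)_{ij} = rho(|i - j|), (r_k)_i = rho(i), i,j = 1..k.
Equivalently, Durbin-Levinson gives phi_{kk} iteratively:
  phi_{11} = rho(1)
  phi_{kk} = [rho(k) - sum_{j=1..k-1} phi_{k-1,j} rho(k-j)]
            / [1 - sum_{j=1..k-1} phi_{k-1,j} rho(j)],
  phi_{k,j} = phi_{k-1,j} - phi_{kk} phi_{k-1,k-j},  j = 1..k-1.
Step k = 1:
  phi_11 = rho(1) = -0.5544.
Step k = 2:
  phi_22 = [rho(2) - phi_11 rho(1)] / [1 - phi_11 rho(1)] = [0.6689 - (-0.5544)(-0.5544)] / [1 - (-0.5544)(-0.5544)]
         = 0.36154064 / 0.69264064 = 0.522.
Therefore phi_{22} = 0.5220.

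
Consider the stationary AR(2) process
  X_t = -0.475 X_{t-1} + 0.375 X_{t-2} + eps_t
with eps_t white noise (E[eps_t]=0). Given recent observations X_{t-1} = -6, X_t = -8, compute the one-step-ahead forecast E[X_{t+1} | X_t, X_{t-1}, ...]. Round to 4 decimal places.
E[X_{t+1} \mid \mathcal F_t] = 1.5500

For an AR(p) model X_t = c + sum_i phi_i X_{t-i} + eps_t, the
one-step-ahead conditional mean is
  E[X_{t+1} | X_t, ...] = c + sum_i phi_i X_{t+1-i}.
Substitute known values:
  E[X_{t+1} | ...] = (-0.475) * (-8) + (0.375) * (-6)
                   = 1.5500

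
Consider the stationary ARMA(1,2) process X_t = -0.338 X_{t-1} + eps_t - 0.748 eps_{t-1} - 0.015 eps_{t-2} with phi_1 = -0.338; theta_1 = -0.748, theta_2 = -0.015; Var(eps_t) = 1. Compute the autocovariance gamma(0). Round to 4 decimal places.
\gamma(0) = 2.3193

Multiply the model equation by X_{t-k} and take expectations. With theta_0 = psi_0 = 1 and psi_j the MA(infinity) weights, this gives
  gamma(k) - sum_i phi_i gamma(k-i) = c_k,
  c_k = sigma^2 * sum_{j=k..q} theta_j psi_{j-k}   (c_k = 0 for k > q),
using gamma(-m) = gamma(m).
psi-weights needed (psi_j = theta_j + sum_i phi_i psi_{j-i}):
  psi_1 = theta_1 + phi_1 = -0.748 + (-0.338) = -1.086
  psi_2 = theta_2 + phi_1 psi_1 = -0.015 + (-0.338)(-1.086) = 0.352068
Right-hand sides:
  c_0 = sigma^2 (1 + theta_1 psi_1 + theta_2 psi_2) = 1 * (1 + (-0.748)(-1.086) + (-0.015)(0.352068)) = 1 * 1.807047 = 1.807047
  c_1 = sigma^2 (theta_1 + theta_2 psi_1) = 1 * (-0.748 + (-0.015)(-1.086)) = -0.73171
  c_2 = sigma^2 theta_2 = 1 * (-0.015) = -0.015
Equations for k = 0 and k = 1 (AR order 1):
  gamma(0) = phi_1 gamma(1) + c_0
  gamma(1) = phi_1 gamma(0) + c_1
Substituting the second into the first: gamma(0) (1 - phi_1^2) = c_0 + phi_1 c_1, so
  gamma(0) = (c_0 + phi_1 c_1) / (1 - phi_1^2) = (1.807047 + (-0.338)(-0.73171)) / (1 - (-0.338)^2) = 2.054365 / 0.885756 = 2.319335.
Therefore gamma(0) = 2.3193 (to 4 decimal places).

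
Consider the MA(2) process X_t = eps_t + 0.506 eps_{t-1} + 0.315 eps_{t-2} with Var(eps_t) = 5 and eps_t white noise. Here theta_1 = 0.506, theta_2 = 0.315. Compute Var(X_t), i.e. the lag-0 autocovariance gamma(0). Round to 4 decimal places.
\gamma(0) = 6.7763

For an MA(q) process X_t = eps_t + sum_i theta_i eps_{t-i} with
Var(eps_t) = sigma^2, the variance is
  gamma(0) = sigma^2 * (1 + sum_i theta_i^2).
  sum_i theta_i^2 = (0.506)^2 + (0.315)^2 = 0.256036 + 0.099225 = 0.355261.
  gamma(0) = 5 * (1 + 0.355261) = 5 * 1.355261 = 6.776305, which rounds to 6.7763.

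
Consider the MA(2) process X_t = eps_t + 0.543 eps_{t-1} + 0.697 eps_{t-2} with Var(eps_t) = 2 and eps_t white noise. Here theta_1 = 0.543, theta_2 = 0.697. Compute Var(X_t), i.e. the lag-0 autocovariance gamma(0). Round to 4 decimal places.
\gamma(0) = 3.5613

For an MA(q) process X_t = eps_t + sum_i theta_i eps_{t-i} with
Var(eps_t) = sigma^2, the variance is
  gamma(0) = sigma^2 * (1 + sum_i theta_i^2).
  sum_i theta_i^2 = (0.543)^2 + (0.697)^2 = 0.294849 + 0.485809 = 0.780658.
  gamma(0) = 2 * (1 + 0.780658) = 2 * 1.780658 = 3.561316, which rounds to 3.5613.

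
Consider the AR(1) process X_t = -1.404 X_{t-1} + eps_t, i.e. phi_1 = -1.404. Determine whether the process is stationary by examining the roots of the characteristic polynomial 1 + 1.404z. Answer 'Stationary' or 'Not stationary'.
\text{Not stationary}

The AR(p) characteristic polynomial is P(z) = 1 + 1.404z.
Stationarity requires all roots to lie outside the unit circle, i.e. |z| > 1 for every root.
This is linear in z: 1 + (1.404) z = 0  =>  z = -1/(1.404) = -0.712251,  |z| = 0.712251.
Moduli of all roots: 0.7123.
All moduli strictly greater than 1? No.
Verdict: Not stationary.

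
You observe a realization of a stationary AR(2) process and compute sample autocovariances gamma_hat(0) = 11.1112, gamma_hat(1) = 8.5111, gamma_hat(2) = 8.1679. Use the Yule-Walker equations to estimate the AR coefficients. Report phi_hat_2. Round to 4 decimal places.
\hat\phi_{2} = 0.3590

The Yule-Walker equations for an AR(p) process read, in matrix form,
  Gamma_p phi = r_p,   with   (Gamma_p)_{ij} = gamma(|i - j|),
                       (r_p)_i = gamma(i),   i,j = 1..p.
Substitute the sample gammas (Toeplitz matrix and right-hand side of size 2):
  Gamma_p = [[11.1112, 8.5111], [8.5111, 11.1112]]
  r_p     = [8.5111, 8.1679]
Written out:
  11.1112 phi_1 + 8.5111 phi_2 = 8.5111
  8.5111 phi_1 + 11.1112 phi_2 = 8.1679
Solve by Cramer's rule:
  det = gamma(0)^2 - gamma(1)^2 = (11.1112)^2 - (8.5111)^2 = 123.45876544 - 72.43882321 = 51.01994223
  phi_hat_1 = [gamma(1) gamma(0) - gamma(1) gamma(2)] / det = [(8.5111)(11.1112) - (8.5111)(8.1679)] / 51.01994223 = 25.05072063 / 51.01994223 = 0.491
  phi_hat_2 = [gamma(0) gamma(2) - gamma(1)^2] / det = [(11.1112)(8.1679) - (8.5111)^2] / 51.01994223 = 18.31634727 / 51.01994223 = 0.359
So phi_hat = [0.4910, 0.3590].
Therefore phi_hat_2 = 0.3590.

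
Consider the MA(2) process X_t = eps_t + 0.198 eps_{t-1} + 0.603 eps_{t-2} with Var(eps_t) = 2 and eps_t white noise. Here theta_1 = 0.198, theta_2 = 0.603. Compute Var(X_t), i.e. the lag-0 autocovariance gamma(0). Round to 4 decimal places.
\gamma(0) = 2.8056

For an MA(q) process X_t = eps_t + sum_i theta_i eps_{t-i} with
Var(eps_t) = sigma^2, the variance is
  gamma(0) = sigma^2 * (1 + sum_i theta_i^2).
  sum_i theta_i^2 = (0.198)^2 + (0.603)^2 = 0.039204 + 0.363609 = 0.402813.
  gamma(0) = 2 * (1 + 0.402813) = 2 * 1.402813 = 2.805626, which rounds to 2.8056.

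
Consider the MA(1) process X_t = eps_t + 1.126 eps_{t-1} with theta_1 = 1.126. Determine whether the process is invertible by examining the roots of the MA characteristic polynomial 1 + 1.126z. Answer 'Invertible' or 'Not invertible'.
\text{Not invertible}

The MA(q) characteristic polynomial is P(z) = 1 + 1.126z.
Invertibility requires all roots to lie outside the unit circle, i.e. |z| > 1 for every root.
This is linear in z: 1 + (1.126) z = 0  =>  z = -1/(1.126) = -0.888099,  |z| = 0.888099.
Moduli of all roots: 0.8881.
All moduli strictly greater than 1? No.
Verdict: Not invertible.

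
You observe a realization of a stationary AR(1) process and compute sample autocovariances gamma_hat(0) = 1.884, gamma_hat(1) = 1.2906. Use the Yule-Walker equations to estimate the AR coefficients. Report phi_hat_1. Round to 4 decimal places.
\hat\phi_{1} = 0.6850

The Yule-Walker equations for an AR(p) process read, in matrix form,
  Gamma_p phi = r_p,   with   (Gamma_p)_{ij} = gamma(|i - j|),
                       (r_p)_i = gamma(i),   i,j = 1..p.
Substitute the sample gammas (Toeplitz matrix and right-hand side of size 1):
  Gamma_p = [[1.884]]
  r_p     = [1.2906]
With p = 1 this is the single equation gamma(0) phi_1 = gamma(1):
  phi_hat_1 = gamma(1) / gamma(0) = 1.2906 / 1.884 = 0.6850.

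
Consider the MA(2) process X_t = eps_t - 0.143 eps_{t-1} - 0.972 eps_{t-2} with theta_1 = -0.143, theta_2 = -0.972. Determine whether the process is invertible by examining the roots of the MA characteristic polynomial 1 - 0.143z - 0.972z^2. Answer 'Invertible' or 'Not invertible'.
\text{Not invertible}

The MA(q) characteristic polynomial is P(z) = 1 - 0.143z - 0.972z^2.
Invertibility requires all roots to lie outside the unit circle, i.e. |z| > 1 for every root.
Set 1 + (-0.143) z + (-0.972) z^2 = 0, i.e. a z^2 + b z + c = 0 with a = -0.972, b = -0.143, c = 1.
Discriminant D = b^2 - 4ac = (-0.143)^2 - 4*(-0.972)*1 = 0.020449 - (-3.888) = 3.908449.
D >= 0, so the roots are real: z = (-b +/- sqrt(D)) / (2a) = (0.143 +/- 1.97698) / (-1.944).
  z_1 = (0.143 + 1.97698) / (-1.944) = -1.0905,   |z_1| = 1.0905.
  z_2 = (0.143 - 1.97698) / (-1.944) = 0.9434,   |z_2| = 0.9434.
Moduli of all roots: 1.0905, 0.9434.
All moduli strictly greater than 1? No.
Verdict: Not invertible.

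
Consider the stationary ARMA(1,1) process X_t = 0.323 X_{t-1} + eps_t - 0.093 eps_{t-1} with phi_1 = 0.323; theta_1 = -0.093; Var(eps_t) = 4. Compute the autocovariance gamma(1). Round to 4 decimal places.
\gamma(1) = 0.9963

Multiply the model equation by X_{t-k} and take expectations. With theta_0 = psi_0 = 1 and psi_j the MA(infinity) weights, this gives
  gamma(k) - sum_i phi_i gamma(k-i) = c_k,
  c_k = sigma^2 * sum_{j=k..q} theta_j psi_{j-k}   (c_k = 0 for k > q),
using gamma(-m) = gamma(m).
psi-weights needed (psi_j = theta_j + sum_i phi_i psi_{j-i}):
  psi_1 = theta_1 + phi_1 = -0.093 + (0.323) = 0.23
Right-hand sides:
  c_0 = sigma^2 (1 + theta_1 psi_1) = 4 * (1 + (-0.093)(0.23)) = 4 * 0.97861 = 3.91444
  c_1 = sigma^2 theta_1 = 4 * (-0.093) = -0.372
  c_2 = 0
Equations for k = 0 and k = 1 (AR order 1):
  gamma(0) = phi_1 gamma(1) + c_0
  gamma(1) = phi_1 gamma(0) + c_1
Substituting the second into the first: gamma(0) (1 - phi_1^2) = c_0 + phi_1 c_1, so
  gamma(0) = (c_0 + phi_1 c_1) / (1 - phi_1^2) = (3.91444 + (0.323)(-0.372)) / (1 - (0.323)^2) = 3.794284 / 0.895671 = 4.236247.
  gamma(1) = phi_1 gamma(0) + c_1 = (0.323)(4.236247) + (-0.372) = 0.996308.
Therefore gamma(1) = 0.9963 (to 4 decimal places).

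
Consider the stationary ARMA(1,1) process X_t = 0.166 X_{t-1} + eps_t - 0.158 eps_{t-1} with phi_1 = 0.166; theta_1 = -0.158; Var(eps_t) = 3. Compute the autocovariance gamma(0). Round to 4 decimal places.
\gamma(0) = 3.0002

Multiply the model equation by X_{t-k} and take expectations. With theta_0 = psi_0 = 1 and psi_j the MA(infinity) weights, this gives
  gamma(k) - sum_i phi_i gamma(k-i) = c_k,
  c_k = sigma^2 * sum_{j=k..q} theta_j psi_{j-k}   (c_k = 0 for k > q),
using gamma(-m) = gamma(m).
psi-weights needed (psi_j = theta_j + sum_i phi_i psi_{j-i}):
  psi_1 = theta_1 + phi_1 = -0.158 + (0.166) = 0.008
Right-hand sides:
  c_0 = sigma^2 (1 + theta_1 psi_1) = 3 * (1 + (-0.158)(0.008)) = 3 * 0.998736 = 2.996208
  c_1 = sigma^2 theta_1 = 3 * (-0.158) = -0.474
  c_2 = 0
Equations for k = 0 and k = 1 (AR order 1):
  gamma(0) = phi_1 gamma(1) + c_0
  gamma(1) = phi_1 gamma(0) + c_1
Substituting the second into the first: gamma(0) (1 - phi_1^2) = c_0 + phi_1 c_1, so
  gamma(0) = (c_0 + phi_1 c_1) / (1 - phi_1^2) = (2.996208 + (0.166)(-0.474)) / (1 - (0.166)^2) = 2.917524 / 0.972444 = 3.000197.
Therefore gamma(0) = 3.0002 (to 4 decimal places).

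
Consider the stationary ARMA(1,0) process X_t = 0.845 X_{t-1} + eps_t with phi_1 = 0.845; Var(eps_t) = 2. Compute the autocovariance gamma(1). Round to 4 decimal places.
\gamma(1) = 5.9096

Multiply the model equation by X_{t-k} and take expectations. With theta_0 = psi_0 = 1 and psi_j the MA(infinity) weights, this gives
  gamma(k) - sum_i phi_i gamma(k-i) = c_k,
  c_k = sigma^2 * sum_{j=k..q} theta_j psi_{j-k}   (c_k = 0 for k > q),
using gamma(-m) = gamma(m).
Pure AR (q = 0): c_0 = sigma^2 = 2, c_k = 0 for k >= 1.
Equations for k = 0 and k = 1 (AR order 1):
  gamma(0) = phi_1 gamma(1) + c_0
  gamma(1) = phi_1 gamma(0) + c_1
Substituting the second into the first: gamma(0) (1 - phi_1^2) = c_0 + phi_1 c_1, so
  gamma(0) = c_0 / (1 - phi_1^2) = 2 / (1 - (0.845)^2) = 2 / 0.285975 = 6.993618.
  gamma(1) = phi_1 gamma(0) = (0.845)(6.993618) = 5.909607.
Therefore gamma(1) = 5.9096 (to 4 decimal places).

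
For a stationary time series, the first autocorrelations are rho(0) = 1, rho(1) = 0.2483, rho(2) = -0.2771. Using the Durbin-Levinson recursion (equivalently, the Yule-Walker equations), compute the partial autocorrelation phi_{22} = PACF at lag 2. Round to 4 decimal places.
\phi_{22} = -0.3610

The PACF at lag k is phi_{kk}, the last component of the solution
to the Yule-Walker system G_k phi = r_k where
  (G_k)_{ij} = rho(|i - j|), (r_k)_i = rho(i), i,j = 1..k.
Equivalently, Durbin-Levinson gives phi_{kk} iteratively:
  phi_{11} = rho(1)
  phi_{kk} = [rho(k) - sum_{j=1..k-1} phi_{k-1,j} rho(k-j)]
            / [1 - sum_{j=1..k-1} phi_{k-1,j} rho(j)],
  phi_{k,j} = phi_{k-1,j} - phi_{kk} phi_{k-1,k-j},  j = 1..k-1.
Step k = 1:
  phi_11 = rho(1) = 0.2483.
Step k = 2:
  phi_22 = [rho(2) - phi_11 rho(1)] / [1 - phi_11 rho(1)] = [-0.2771 - (0.2483)(0.2483)] / [1 - (0.2483)(0.2483)]
         = -0.33875289 / 0.93834711 = -0.361.
Therefore phi_{22} = -0.3610.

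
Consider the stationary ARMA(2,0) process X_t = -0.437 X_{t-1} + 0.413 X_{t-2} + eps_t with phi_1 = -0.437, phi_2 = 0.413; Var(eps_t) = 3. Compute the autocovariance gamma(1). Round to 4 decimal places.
\gamma(1) = -6.0405

Multiply the model equation by X_{t-k} and take expectations. With theta_0 = psi_0 = 1 and psi_j the MA(infinity) weights, this gives
  gamma(k) - sum_i phi_i gamma(k-i) = c_k,
  c_k = sigma^2 * sum_{j=k..q} theta_j psi_{j-k}   (c_k = 0 for k > q),
using gamma(-m) = gamma(m).
Pure AR (q = 0): c_0 = sigma^2 = 3, c_k = 0 for k >= 1.
Equations for k = 0, 1, 2 (AR order 2, c_2 = 0):
  (E0) gamma(0) = phi_1 gamma(1) + phi_2 gamma(2) + c_0
  (E1) gamma(1) = phi_1 gamma(0) + phi_2 gamma(1) + c_1
  (E2) gamma(2) = phi_1 gamma(1) + phi_2 gamma(0)
From (E1): gamma(1) = A gamma(0) + B with
  A = phi_1 / (1 - phi_2) = -0.437 / 0.587 = -0.744463,   B = c_1 / (1 - phi_2) = 0 / 0.587 = 0.
Insert (E2) into (E0): gamma(0) (1 - phi_2^2) = phi_1 (1 + phi_2) gamma(1) + c_0.
  phi_1 (1 + phi_2) = (-0.437)(1.413) = -0.617481,   1 - phi_2^2 = 0.829431.
Replace gamma(1) by A gamma(0) + B and collect gamma(0):
  gamma(0) [0.829431 - (-0.617481)(-0.744463)] = c_0 = 3
  gamma(0) * 0.369739 = 3
  gamma(0) = 3 / 0.369739 = 8.113831.
  gamma(1) = A gamma(0) = (-0.744463)(8.113831) = -6.04045.
Therefore gamma(1) = -6.0405 (to 4 decimal places).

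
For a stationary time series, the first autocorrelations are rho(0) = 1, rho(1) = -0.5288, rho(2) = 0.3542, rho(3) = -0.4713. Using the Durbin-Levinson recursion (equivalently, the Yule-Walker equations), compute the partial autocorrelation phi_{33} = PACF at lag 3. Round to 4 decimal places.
\phi_{33} = -0.3489

The PACF at lag k is phi_{kk}, the last component of the solution
to the Yule-Walker system G_k phi = r_k where
  (G_k)_{ij} = rho(|i - j|), (r_k)_i = rho(i), i,j = 1..k.
Equivalently, Durbin-Levinson gives phi_{kk} iteratively:
  phi_{11} = rho(1)
  phi_{kk} = [rho(k) - sum_{j=1..k-1} phi_{k-1,j} rho(k-j)]
            / [1 - sum_{j=1..k-1} phi_{k-1,j} rho(j)],
  phi_{k,j} = phi_{k-1,j} - phi_{kk} phi_{k-1,k-j},  j = 1..k-1.
Step k = 1:
  phi_11 = rho(1) = -0.5288.
Step k = 2:
  phi_22 = [rho(2) - phi_11 rho(1)] / [1 - phi_11 rho(1)] = [0.3542 - (-0.5288)(-0.5288)] / [1 - (-0.5288)(-0.5288)]
         = 0.07457056 / 0.72037056 = 0.103517.
  Update: phi_21 = phi_11 - phi_22 phi_11 = -0.5288 - (0.103517)(-0.5288) = -0.47406.
Step k = 3:
  phi_33 = [rho(3) - phi_21 rho(2) - phi_22 rho(1)] / [1 - phi_21 rho(1) - phi_22 rho(2)]
    numerator   = -0.4713 - (-0.47406)(0.3542) - (0.103517)(-0.5288) = -0.2486481
    denominator = 1 - (-0.47406)(-0.5288) - (0.103517)(0.3542) = 0.71265124
  phi_33 = -0.2486481 / 0.71265124 = -0.3489.
Therefore phi_{33} = -0.3489.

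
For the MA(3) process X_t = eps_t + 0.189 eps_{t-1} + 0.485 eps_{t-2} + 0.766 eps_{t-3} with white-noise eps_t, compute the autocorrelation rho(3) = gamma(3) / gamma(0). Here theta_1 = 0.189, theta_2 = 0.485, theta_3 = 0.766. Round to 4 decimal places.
\rho(3) = 0.4123

For an MA(q) process with theta_0 = 1, the autocovariance is
  gamma(k) = sigma^2 * sum_{i=0..q-k} theta_i * theta_{i+k},
and rho(k) = gamma(k) / gamma(0). Sigma^2 cancels.
  numerator   = (1)*(0.766) = 0.766.
  denominator = (1)^2 + (0.189)^2 + (0.485)^2 + (0.766)^2 = 1.857702.
  rho(3) = 0.766 / 1.857702 = 0.4123.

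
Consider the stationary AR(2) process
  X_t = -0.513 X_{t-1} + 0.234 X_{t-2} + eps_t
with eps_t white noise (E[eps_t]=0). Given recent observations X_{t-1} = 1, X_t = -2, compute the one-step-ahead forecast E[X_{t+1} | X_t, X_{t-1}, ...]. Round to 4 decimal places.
E[X_{t+1} \mid \mathcal F_t] = 1.2600

For an AR(p) model X_t = c + sum_i phi_i X_{t-i} + eps_t, the
one-step-ahead conditional mean is
  E[X_{t+1} | X_t, ...] = c + sum_i phi_i X_{t+1-i}.
Substitute known values:
  E[X_{t+1} | ...] = (-0.513) * (-2) + (0.234) * (1)
                   = 1.2600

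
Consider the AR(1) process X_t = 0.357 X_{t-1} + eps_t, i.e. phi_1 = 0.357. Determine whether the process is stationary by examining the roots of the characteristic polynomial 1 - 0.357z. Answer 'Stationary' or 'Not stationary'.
\text{Stationary}

The AR(p) characteristic polynomial is P(z) = 1 - 0.357z.
Stationarity requires all roots to lie outside the unit circle, i.e. |z| > 1 for every root.
This is linear in z: 1 + (-0.357) z = 0  =>  z = -1/(-0.357) = 2.80112,  |z| = 2.80112.
Moduli of all roots: 2.8011.
All moduli strictly greater than 1? Yes.
Verdict: Stationary.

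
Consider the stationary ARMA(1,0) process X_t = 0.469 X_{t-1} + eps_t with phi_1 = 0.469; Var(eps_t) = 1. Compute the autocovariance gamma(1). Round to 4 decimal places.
\gamma(1) = 0.6013

Multiply the model equation by X_{t-k} and take expectations. With theta_0 = psi_0 = 1 and psi_j the MA(infinity) weights, this gives
  gamma(k) - sum_i phi_i gamma(k-i) = c_k,
  c_k = sigma^2 * sum_{j=k..q} theta_j psi_{j-k}   (c_k = 0 for k > q),
using gamma(-m) = gamma(m).
Pure AR (q = 0): c_0 = sigma^2 = 1, c_k = 0 for k >= 1.
Equations for k = 0 and k = 1 (AR order 1):
  gamma(0) = phi_1 gamma(1) + c_0
  gamma(1) = phi_1 gamma(0) + c_1
Substituting the second into the first: gamma(0) (1 - phi_1^2) = c_0 + phi_1 c_1, so
  gamma(0) = c_0 / (1 - phi_1^2) = 1 / (1 - (0.469)^2) = 1 / 0.780039 = 1.281987.
  gamma(1) = phi_1 gamma(0) = (0.469)(1.281987) = 0.601252.
Therefore gamma(1) = 0.6013 (to 4 decimal places).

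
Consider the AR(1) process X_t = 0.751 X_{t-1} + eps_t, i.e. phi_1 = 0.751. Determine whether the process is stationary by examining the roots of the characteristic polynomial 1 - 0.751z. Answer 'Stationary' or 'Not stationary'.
\text{Stationary}

The AR(p) characteristic polynomial is P(z) = 1 - 0.751z.
Stationarity requires all roots to lie outside the unit circle, i.e. |z| > 1 for every root.
This is linear in z: 1 + (-0.751) z = 0  =>  z = -1/(-0.751) = 1.331558,  |z| = 1.331558.
Moduli of all roots: 1.3316.
All moduli strictly greater than 1? Yes.
Verdict: Stationary.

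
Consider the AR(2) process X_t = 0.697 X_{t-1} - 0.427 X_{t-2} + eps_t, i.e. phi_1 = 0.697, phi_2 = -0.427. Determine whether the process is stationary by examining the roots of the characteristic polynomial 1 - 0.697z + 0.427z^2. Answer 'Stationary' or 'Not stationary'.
\text{Stationary}

The AR(p) characteristic polynomial is P(z) = 1 - 0.697z + 0.427z^2.
Stationarity requires all roots to lie outside the unit circle, i.e. |z| > 1 for every root.
Set 1 + (-0.697) z + (0.427) z^2 = 0, i.e. a z^2 + b z + c = 0 with a = 0.427, b = -0.697, c = 1.
Discriminant D = b^2 - 4ac = (-0.697)^2 - 4*(0.427)*1 = 0.485809 - (1.708) = -1.222191.
D < 0, so the roots are the complex-conjugate pair z = (-b +/- i sqrt(-D)) / (2a) = 0.8162 +/- 1.2945i.
For a conjugate pair |z|^2 = z * conj(z) = (product of roots) = c/a = 1/(0.427) = 2.34192, so |z| = sqrt(2.34192) = 1.5303 for both roots.
Moduli of all roots: 1.5303, 1.5303.
All moduli strictly greater than 1? Yes.
Verdict: Stationary.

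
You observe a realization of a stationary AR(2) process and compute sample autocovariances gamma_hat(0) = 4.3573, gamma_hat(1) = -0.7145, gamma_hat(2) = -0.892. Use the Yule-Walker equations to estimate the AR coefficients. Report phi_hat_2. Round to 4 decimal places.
\hat\phi_{2} = -0.2380

The Yule-Walker equations for an AR(p) process read, in matrix form,
  Gamma_p phi = r_p,   with   (Gamma_p)_{ij} = gamma(|i - j|),
                       (r_p)_i = gamma(i),   i,j = 1..p.
Substitute the sample gammas (Toeplitz matrix and right-hand side of size 2):
  Gamma_p = [[4.3573, -0.7145], [-0.7145, 4.3573]]
  r_p     = [-0.7145, -0.892]
Written out:
  4.3573 phi_1 - 0.7145 phi_2 = -0.7145
  -0.7145 phi_1 + 4.3573 phi_2 = -0.892
Solve by Cramer's rule:
  det = gamma(0)^2 - gamma(1)^2 = (4.3573)^2 - (-0.7145)^2 = 18.98606329 - 0.51051025 = 18.47555304
  phi_hat_1 = [gamma(1) gamma(0) - gamma(1) gamma(2)] / det = [(-0.7145)(4.3573) - (-0.7145)(-0.892)] / 18.47555304 = -3.75062485 / 18.47555304 = -0.203
  phi_hat_2 = [gamma(0) gamma(2) - gamma(1)^2] / det = [(4.3573)(-0.892) - (-0.7145)^2] / 18.47555304 = -4.39722185 / 18.47555304 = -0.238
So phi_hat = [-0.2030, -0.2380].
Therefore phi_hat_2 = -0.2380.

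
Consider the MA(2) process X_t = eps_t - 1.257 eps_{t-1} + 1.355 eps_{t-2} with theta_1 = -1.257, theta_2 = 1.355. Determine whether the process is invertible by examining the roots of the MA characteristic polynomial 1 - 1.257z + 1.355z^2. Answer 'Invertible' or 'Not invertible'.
\text{Not invertible}

The MA(q) characteristic polynomial is P(z) = 1 - 1.257z + 1.355z^2.
Invertibility requires all roots to lie outside the unit circle, i.e. |z| > 1 for every root.
Set 1 + (-1.257) z + (1.355) z^2 = 0, i.e. a z^2 + b z + c = 0 with a = 1.355, b = -1.257, c = 1.
Discriminant D = b^2 - 4ac = (-1.257)^2 - 4*(1.355)*1 = 1.580049 - (5.42) = -3.839951.
D < 0, so the roots are the complex-conjugate pair z = (-b +/- i sqrt(-D)) / (2a) = 0.4638 +/- 0.7231i.
For a conjugate pair |z|^2 = z * conj(z) = (product of roots) = c/a = 1/(1.355) = 0.738007, so |z| = sqrt(0.738007) = 0.8591 for both roots.
Moduli of all roots: 0.8591, 0.8591.
All moduli strictly greater than 1? No.
Verdict: Not invertible.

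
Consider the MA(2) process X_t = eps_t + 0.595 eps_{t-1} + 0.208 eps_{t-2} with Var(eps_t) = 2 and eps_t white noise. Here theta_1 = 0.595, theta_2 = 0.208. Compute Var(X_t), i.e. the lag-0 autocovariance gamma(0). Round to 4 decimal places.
\gamma(0) = 2.7946

For an MA(q) process X_t = eps_t + sum_i theta_i eps_{t-i} with
Var(eps_t) = sigma^2, the variance is
  gamma(0) = sigma^2 * (1 + sum_i theta_i^2).
  sum_i theta_i^2 = (0.595)^2 + (0.208)^2 = 0.354025 + 0.043264 = 0.397289.
  gamma(0) = 2 * (1 + 0.397289) = 2 * 1.397289 = 2.794578, which rounds to 2.7946.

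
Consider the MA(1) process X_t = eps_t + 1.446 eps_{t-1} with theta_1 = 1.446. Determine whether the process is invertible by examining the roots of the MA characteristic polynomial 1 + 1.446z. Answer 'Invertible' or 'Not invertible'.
\text{Not invertible}

The MA(q) characteristic polynomial is P(z) = 1 + 1.446z.
Invertibility requires all roots to lie outside the unit circle, i.e. |z| > 1 for every root.
This is linear in z: 1 + (1.446) z = 0  =>  z = -1/(1.446) = -0.691563,  |z| = 0.691563.
Moduli of all roots: 0.6916.
All moduli strictly greater than 1? No.
Verdict: Not invertible.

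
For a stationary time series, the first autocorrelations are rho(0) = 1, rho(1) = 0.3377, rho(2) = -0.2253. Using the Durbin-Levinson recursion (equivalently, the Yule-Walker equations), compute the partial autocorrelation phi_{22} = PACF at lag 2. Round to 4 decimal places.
\phi_{22} = -0.3830

The PACF at lag k is phi_{kk}, the last component of the solution
to the Yule-Walker system G_k phi = r_k where
  (G_k)_{ij} = rho(|i - j|), (r_k)_i = rho(i), i,j = 1..k.
Equivalently, Durbin-Levinson gives phi_{kk} iteratively:
  phi_{11} = rho(1)
  phi_{kk} = [rho(k) - sum_{j=1..k-1} phi_{k-1,j} rho(k-j)]
            / [1 - sum_{j=1..k-1} phi_{k-1,j} rho(j)],
  phi_{k,j} = phi_{k-1,j} - phi_{kk} phi_{k-1,k-j},  j = 1..k-1.
Step k = 1:
  phi_11 = rho(1) = 0.3377.
Step k = 2:
  phi_22 = [rho(2) - phi_11 rho(1)] / [1 - phi_11 rho(1)] = [-0.2253 - (0.3377)(0.3377)] / [1 - (0.3377)(0.3377)]
         = -0.33934129 / 0.88595871 = -0.383.
Therefore phi_{22} = -0.3830.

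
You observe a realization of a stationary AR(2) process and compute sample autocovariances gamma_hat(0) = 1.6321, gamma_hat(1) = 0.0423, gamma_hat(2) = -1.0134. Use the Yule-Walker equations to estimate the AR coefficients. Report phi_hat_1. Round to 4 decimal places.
\hat\phi_{1} = 0.0420

The Yule-Walker equations for an AR(p) process read, in matrix form,
  Gamma_p phi = r_p,   with   (Gamma_p)_{ij} = gamma(|i - j|),
                       (r_p)_i = gamma(i),   i,j = 1..p.
Substitute the sample gammas (Toeplitz matrix and right-hand side of size 2):
  Gamma_p = [[1.6321, 0.0423], [0.0423, 1.6321]]
  r_p     = [0.0423, -1.0134]
Written out:
  1.6321 phi_1 + 0.0423 phi_2 = 0.0423
  0.0423 phi_1 + 1.6321 phi_2 = -1.0134
Solve by Cramer's rule:
  det = gamma(0)^2 - gamma(1)^2 = (1.6321)^2 - (0.0423)^2 = 2.66375041 - 0.00178929 = 2.66196112
  phi_hat_1 = [gamma(1) gamma(0) - gamma(1) gamma(2)] / det = [(0.0423)(1.6321) - (0.0423)(-1.0134)] / 2.66196112 = 0.11190465 / 2.66196112 = 0.042
  phi_hat_2 = [gamma(0) gamma(2) - gamma(1)^2] / det = [(1.6321)(-1.0134) - (0.0423)^2] / 2.66196112 = -1.65575943 / 2.66196112 = -0.622
So phi_hat = [0.0420, -0.6220].
Therefore phi_hat_1 = 0.0420.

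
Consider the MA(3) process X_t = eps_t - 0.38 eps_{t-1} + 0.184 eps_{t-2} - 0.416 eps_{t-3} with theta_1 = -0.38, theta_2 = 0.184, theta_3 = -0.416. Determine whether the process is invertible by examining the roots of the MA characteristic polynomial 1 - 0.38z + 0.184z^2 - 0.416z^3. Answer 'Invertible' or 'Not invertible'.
\text{Invertible}

The MA(q) characteristic polynomial is P(z) = 1 - 0.38z + 0.184z^2 - 0.416z^3.
Invertibility requires all roots to lie outside the unit circle, i.e. |z| > 1 for every root.
Degree 3: look for a simple real root z0 first, then factor out (1 - z/z0) and solve the remaining quadratic.
Testing z0 = 1.25: P(1.25) = 1 + (-0.38)(1.25) + (0.184)(1.25)^2 + (-0.416)(1.25)^3
  = 1 + (-0.475) + (0.2875) + (-0.8125) = 0.  So z_0 = 1.25 is a root, |z_0| = 1.25.
Divide out the factor (1 - 0.8 z) = (1 - z/z0) (since 1/z0 = 0.8):
  P(z) = (1 - 0.8 z)(1 + (0.42) z + (0.52) z^2)
  [check: z-coef 0.42 - (0.8) = -0.38; z^2-coef 0.52 - (0.8)(0.42) = 0.184; z^3-coef -(0.8)(0.52) = -0.416.]
Remaining roots from the quadratic factor 1 + (0.42) z + (0.52) z^2:
  Set 1 + (0.42) z + (0.52) z^2 = 0, i.e. a z^2 + b z + c = 0 with a = 0.52, b = 0.42, c = 1.
  Discriminant D = b^2 - 4ac = (0.42)^2 - 4*(0.52)*1 = 0.1764 - (2.08) = -1.9036.
  D < 0, so the roots are the complex-conjugate pair z = (-b +/- i sqrt(-D)) / (2a) = -0.4038 +/- 1.3266i.
  For a conjugate pair |z|^2 = z * conj(z) = (product of roots) = c/a = 1/(0.52) = 1.923077, so |z| = sqrt(1.923077) = 1.3868 for both roots.
Moduli of all roots: 1.2500, 1.3868, 1.3868.
All moduli strictly greater than 1? Yes.
Verdict: Invertible.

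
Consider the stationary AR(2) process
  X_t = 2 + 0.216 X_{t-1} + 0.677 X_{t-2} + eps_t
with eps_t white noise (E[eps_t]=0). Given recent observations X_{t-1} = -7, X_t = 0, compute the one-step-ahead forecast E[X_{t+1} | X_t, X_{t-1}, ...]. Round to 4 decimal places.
E[X_{t+1} \mid \mathcal F_t] = -2.7390

For an AR(p) model X_t = c + sum_i phi_i X_{t-i} + eps_t, the
one-step-ahead conditional mean is
  E[X_{t+1} | X_t, ...] = c + sum_i phi_i X_{t+1-i}.
Substitute known values:
  E[X_{t+1} | ...] = 2 + (0.216) * (0) + (0.677) * (-7)
                   = -2.7390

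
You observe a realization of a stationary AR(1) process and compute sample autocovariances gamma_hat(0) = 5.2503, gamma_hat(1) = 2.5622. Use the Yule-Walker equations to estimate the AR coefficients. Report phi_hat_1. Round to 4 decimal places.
\hat\phi_{1} = 0.4880

The Yule-Walker equations for an AR(p) process read, in matrix form,
  Gamma_p phi = r_p,   with   (Gamma_p)_{ij} = gamma(|i - j|),
                       (r_p)_i = gamma(i),   i,j = 1..p.
Substitute the sample gammas (Toeplitz matrix and right-hand side of size 1):
  Gamma_p = [[5.2503]]
  r_p     = [2.5622]
With p = 1 this is the single equation gamma(0) phi_1 = gamma(1):
  phi_hat_1 = gamma(1) / gamma(0) = 2.5622 / 5.2503 = 0.4880.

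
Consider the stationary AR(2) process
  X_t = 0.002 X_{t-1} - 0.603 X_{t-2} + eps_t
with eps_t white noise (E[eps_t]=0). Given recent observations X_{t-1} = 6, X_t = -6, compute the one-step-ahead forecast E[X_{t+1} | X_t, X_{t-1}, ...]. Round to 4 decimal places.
E[X_{t+1} \mid \mathcal F_t] = -3.6300

For an AR(p) model X_t = c + sum_i phi_i X_{t-i} + eps_t, the
one-step-ahead conditional mean is
  E[X_{t+1} | X_t, ...] = c + sum_i phi_i X_{t+1-i}.
Substitute known values:
  E[X_{t+1} | ...] = (0.002) * (-6) + (-0.603) * (6)
                   = -3.6300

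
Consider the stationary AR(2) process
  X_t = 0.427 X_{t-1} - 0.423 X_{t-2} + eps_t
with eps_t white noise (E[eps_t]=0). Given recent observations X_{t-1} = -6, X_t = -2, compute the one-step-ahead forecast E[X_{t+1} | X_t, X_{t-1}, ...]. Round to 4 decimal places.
E[X_{t+1} \mid \mathcal F_t] = 1.6840

For an AR(p) model X_t = c + sum_i phi_i X_{t-i} + eps_t, the
one-step-ahead conditional mean is
  E[X_{t+1} | X_t, ...] = c + sum_i phi_i X_{t+1-i}.
Substitute known values:
  E[X_{t+1} | ...] = (0.427) * (-2) + (-0.423) * (-6)
                   = 1.6840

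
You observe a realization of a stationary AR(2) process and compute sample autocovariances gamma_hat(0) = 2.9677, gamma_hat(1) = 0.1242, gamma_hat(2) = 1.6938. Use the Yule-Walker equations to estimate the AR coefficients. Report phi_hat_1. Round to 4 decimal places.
\hat\phi_{1} = 0.0180

The Yule-Walker equations for an AR(p) process read, in matrix form,
  Gamma_p phi = r_p,   with   (Gamma_p)_{ij} = gamma(|i - j|),
                       (r_p)_i = gamma(i),   i,j = 1..p.
Substitute the sample gammas (Toeplitz matrix and right-hand side of size 2):
  Gamma_p = [[2.9677, 0.1242], [0.1242, 2.9677]]
  r_p     = [0.1242, 1.6938]
Written out:
  2.9677 phi_1 + 0.1242 phi_2 = 0.1242
  0.1242 phi_1 + 2.9677 phi_2 = 1.6938
Solve by Cramer's rule:
  det = gamma(0)^2 - gamma(1)^2 = (2.9677)^2 - (0.1242)^2 = 8.80724329 - 0.01542564 = 8.79181765
  phi_hat_1 = [gamma(1) gamma(0) - gamma(1) gamma(2)] / det = [(0.1242)(2.9677) - (0.1242)(1.6938)] / 8.79181765 = 0.15821838 / 8.79181765 = 0.018
  phi_hat_2 = [gamma(0) gamma(2) - gamma(1)^2] / det = [(2.9677)(1.6938) - (0.1242)^2] / 8.79181765 = 5.01126462 / 8.79181765 = 0.57
So phi_hat = [0.0180, 0.5700].
Therefore phi_hat_1 = 0.0180.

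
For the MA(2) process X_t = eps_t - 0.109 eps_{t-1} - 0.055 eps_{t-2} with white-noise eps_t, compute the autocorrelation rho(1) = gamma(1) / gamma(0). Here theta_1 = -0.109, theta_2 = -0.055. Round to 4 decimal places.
\rho(1) = -0.1015

For an MA(q) process with theta_0 = 1, the autocovariance is
  gamma(k) = sigma^2 * sum_{i=0..q-k} theta_i * theta_{i+k},
and rho(k) = gamma(k) / gamma(0). Sigma^2 cancels.
  numerator   = (1)*(-0.109) + (-0.109)*(-0.055) = -0.103005.
  denominator = (1)^2 + (-0.109)^2 + (-0.055)^2 = 1.014906.
  rho(1) = -0.103005 / 1.014906 = -0.1015.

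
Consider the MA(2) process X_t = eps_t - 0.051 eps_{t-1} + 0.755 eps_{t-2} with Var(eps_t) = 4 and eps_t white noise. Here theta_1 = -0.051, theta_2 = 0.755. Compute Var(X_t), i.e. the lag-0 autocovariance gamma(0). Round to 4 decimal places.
\gamma(0) = 6.2905

For an MA(q) process X_t = eps_t + sum_i theta_i eps_{t-i} with
Var(eps_t) = sigma^2, the variance is
  gamma(0) = sigma^2 * (1 + sum_i theta_i^2).
  sum_i theta_i^2 = (-0.051)^2 + (0.755)^2 = 0.002601 + 0.570025 = 0.572626.
  gamma(0) = 4 * (1 + 0.572626) = 4 * 1.572626 = 6.290504, which rounds to 6.2905.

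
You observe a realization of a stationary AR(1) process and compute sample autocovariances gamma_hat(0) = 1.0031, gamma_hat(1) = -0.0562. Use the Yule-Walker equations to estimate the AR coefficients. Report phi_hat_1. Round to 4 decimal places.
\hat\phi_{1} = -0.0560

The Yule-Walker equations for an AR(p) process read, in matrix form,
  Gamma_p phi = r_p,   with   (Gamma_p)_{ij} = gamma(|i - j|),
                       (r_p)_i = gamma(i),   i,j = 1..p.
Substitute the sample gammas (Toeplitz matrix and right-hand side of size 1):
  Gamma_p = [[1.0031]]
  r_p     = [-0.0562]
With p = 1 this is the single equation gamma(0) phi_1 = gamma(1):
  phi_hat_1 = gamma(1) / gamma(0) = -0.0562 / 1.0031 = -0.0560.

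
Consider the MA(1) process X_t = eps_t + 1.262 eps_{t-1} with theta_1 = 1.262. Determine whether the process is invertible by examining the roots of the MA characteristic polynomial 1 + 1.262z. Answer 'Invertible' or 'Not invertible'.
\text{Not invertible}

The MA(q) characteristic polynomial is P(z) = 1 + 1.262z.
Invertibility requires all roots to lie outside the unit circle, i.e. |z| > 1 for every root.
This is linear in z: 1 + (1.262) z = 0  =>  z = -1/(1.262) = -0.792393,  |z| = 0.792393.
Moduli of all roots: 0.7924.
All moduli strictly greater than 1? No.
Verdict: Not invertible.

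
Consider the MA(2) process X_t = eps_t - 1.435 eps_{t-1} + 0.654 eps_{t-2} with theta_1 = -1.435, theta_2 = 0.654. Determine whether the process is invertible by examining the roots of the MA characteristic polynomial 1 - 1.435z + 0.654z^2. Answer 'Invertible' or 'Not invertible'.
\text{Invertible}

The MA(q) characteristic polynomial is P(z) = 1 - 1.435z + 0.654z^2.
Invertibility requires all roots to lie outside the unit circle, i.e. |z| > 1 for every root.
Set 1 + (-1.435) z + (0.654) z^2 = 0, i.e. a z^2 + b z + c = 0 with a = 0.654, b = -1.435, c = 1.
Discriminant D = b^2 - 4ac = (-1.435)^2 - 4*(0.654)*1 = 2.059225 - (2.616) = -0.556775.
D < 0, so the roots are the complex-conjugate pair z = (-b +/- i sqrt(-D)) / (2a) = 1.0971 +/- 0.5705i.
For a conjugate pair |z|^2 = z * conj(z) = (product of roots) = c/a = 1/(0.654) = 1.529052, so |z| = sqrt(1.529052) = 1.2365 for both roots.
Moduli of all roots: 1.2365, 1.2365.
All moduli strictly greater than 1? Yes.
Verdict: Invertible.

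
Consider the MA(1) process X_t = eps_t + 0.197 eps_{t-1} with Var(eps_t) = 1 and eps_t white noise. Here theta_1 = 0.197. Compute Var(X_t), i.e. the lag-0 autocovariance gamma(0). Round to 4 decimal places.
\gamma(0) = 1.0388

For an MA(q) process X_t = eps_t + sum_i theta_i eps_{t-i} with
Var(eps_t) = sigma^2, the variance is
  gamma(0) = sigma^2 * (1 + sum_i theta_i^2).
  sum_i theta_i^2 = (0.197)^2 = 0.038809.
  gamma(0) = 1 * (1 + 0.038809) = 1 * 1.038809 = 1.038809, which rounds to 1.0388.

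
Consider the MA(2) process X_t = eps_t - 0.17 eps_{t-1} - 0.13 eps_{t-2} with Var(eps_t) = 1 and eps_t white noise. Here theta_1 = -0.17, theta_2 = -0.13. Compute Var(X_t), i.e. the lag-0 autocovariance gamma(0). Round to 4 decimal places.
\gamma(0) = 1.0458

For an MA(q) process X_t = eps_t + sum_i theta_i eps_{t-i} with
Var(eps_t) = sigma^2, the variance is
  gamma(0) = sigma^2 * (1 + sum_i theta_i^2).
  sum_i theta_i^2 = (-0.17)^2 + (-0.13)^2 = 0.0289 + 0.0169 = 0.0458.
  gamma(0) = 1 * (1 + 0.0458) = 1 * 1.0458 = 1.0458.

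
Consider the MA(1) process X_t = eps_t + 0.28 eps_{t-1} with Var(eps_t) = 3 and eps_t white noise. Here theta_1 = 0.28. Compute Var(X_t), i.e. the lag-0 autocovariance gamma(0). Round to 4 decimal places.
\gamma(0) = 3.2352

For an MA(q) process X_t = eps_t + sum_i theta_i eps_{t-i} with
Var(eps_t) = sigma^2, the variance is
  gamma(0) = sigma^2 * (1 + sum_i theta_i^2).
  sum_i theta_i^2 = (0.28)^2 = 0.0784.
  gamma(0) = 3 * (1 + 0.0784) = 3 * 1.0784 = 3.2352.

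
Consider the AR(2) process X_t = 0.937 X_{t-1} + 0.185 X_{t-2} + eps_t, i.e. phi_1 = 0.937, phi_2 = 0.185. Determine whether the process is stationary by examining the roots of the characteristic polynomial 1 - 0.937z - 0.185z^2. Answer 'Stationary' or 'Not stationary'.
\text{Not stationary}

The AR(p) characteristic polynomial is P(z) = 1 - 0.937z - 0.185z^2.
Stationarity requires all roots to lie outside the unit circle, i.e. |z| > 1 for every root.
Set 1 + (-0.937) z + (-0.185) z^2 = 0, i.e. a z^2 + b z + c = 0 with a = -0.185, b = -0.937, c = 1.
Discriminant D = b^2 - 4ac = (-0.937)^2 - 4*(-0.185)*1 = 0.877969 - (-0.74) = 1.617969.
D >= 0, so the roots are real: z = (-b +/- sqrt(D)) / (2a) = (0.937 +/- 1.271994) / (-0.37).
  z_1 = (0.937 + 1.271994) / (-0.37) = -5.9703,   |z_1| = 5.9703.
  z_2 = (0.937 - 1.271994) / (-0.37) = 0.9054,   |z_2| = 0.9054.
Moduli of all roots: 5.9703, 0.9054.
All moduli strictly greater than 1? No.
Verdict: Not stationary.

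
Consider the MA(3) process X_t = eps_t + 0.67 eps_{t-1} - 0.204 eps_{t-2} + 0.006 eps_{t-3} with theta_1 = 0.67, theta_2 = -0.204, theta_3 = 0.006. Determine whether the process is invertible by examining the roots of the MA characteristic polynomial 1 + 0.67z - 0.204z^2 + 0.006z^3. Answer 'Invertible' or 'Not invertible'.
\text{Invertible}

The MA(q) characteristic polynomial is P(z) = 1 + 0.67z - 0.204z^2 + 0.006z^3.
Invertibility requires all roots to lie outside the unit circle, i.e. |z| > 1 for every root.
Degree 3: look for a simple real root z0 first, then factor out (1 - z/z0) and solve the remaining quadratic.
Testing z0 = 5: P(5) = 1 + (0.67)(5) + (-0.204)(5)^2 + (0.006)(5)^3
  = 1 + (3.35) + (-5.1) + (0.75) = 0.  So z_0 = 5 is a root, |z_0| = 5.
Divide out the factor (1 - 0.2 z) = (1 - z/z0) (since 1/z0 = 0.2):
  P(z) = (1 - 0.2 z)(1 + (0.87) z + (-0.03) z^2)
  [check: z-coef 0.87 - (0.2) = 0.67; z^2-coef -0.03 - (0.2)(0.87) = -0.204; z^3-coef -(0.2)(-0.03) = 0.006.]
Remaining roots from the quadratic factor 1 + (0.87) z + (-0.03) z^2:
  Set 1 + (0.87) z + (-0.03) z^2 = 0, i.e. a z^2 + b z + c = 0 with a = -0.03, b = 0.87, c = 1.
  Discriminant D = b^2 - 4ac = (0.87)^2 - 4*(-0.03)*1 = 0.7569 - (-0.12) = 0.8769.
  D >= 0, so the roots are real: z = (-b +/- sqrt(D)) / (2a) = (-0.87 +/- 0.936429) / (-0.06).
    z_1 = (-0.87 + 0.936429) / (-0.06) = -1.1072,   |z_1| = 1.1072.
    z_2 = (-0.87 - 0.936429) / (-0.06) = 30.1072,   |z_2| = 30.1072.
Moduli of all roots: 5.0000, 1.1072, 30.1072.
All moduli strictly greater than 1? Yes.
Verdict: Invertible.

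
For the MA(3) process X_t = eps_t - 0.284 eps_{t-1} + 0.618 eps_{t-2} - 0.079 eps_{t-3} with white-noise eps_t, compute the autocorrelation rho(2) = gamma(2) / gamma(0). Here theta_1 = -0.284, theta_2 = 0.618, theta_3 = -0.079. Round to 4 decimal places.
\rho(2) = 0.4360

For an MA(q) process with theta_0 = 1, the autocovariance is
  gamma(k) = sigma^2 * sum_{i=0..q-k} theta_i * theta_{i+k},
and rho(k) = gamma(k) / gamma(0). Sigma^2 cancels.
  numerator   = (1)*(0.618) + (-0.284)*(-0.079) = 0.640436.
  denominator = (1)^2 + (-0.284)^2 + (0.618)^2 + (-0.079)^2 = 1.468821.
  rho(2) = 0.640436 / 1.468821 = 0.4360.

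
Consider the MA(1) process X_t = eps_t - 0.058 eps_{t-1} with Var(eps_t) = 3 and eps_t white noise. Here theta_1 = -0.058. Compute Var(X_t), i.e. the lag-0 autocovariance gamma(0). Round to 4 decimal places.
\gamma(0) = 3.0101

For an MA(q) process X_t = eps_t + sum_i theta_i eps_{t-i} with
Var(eps_t) = sigma^2, the variance is
  gamma(0) = sigma^2 * (1 + sum_i theta_i^2).
  sum_i theta_i^2 = (-0.058)^2 = 0.003364.
  gamma(0) = 3 * (1 + 0.003364) = 3 * 1.003364 = 3.010092, which rounds to 3.0101.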